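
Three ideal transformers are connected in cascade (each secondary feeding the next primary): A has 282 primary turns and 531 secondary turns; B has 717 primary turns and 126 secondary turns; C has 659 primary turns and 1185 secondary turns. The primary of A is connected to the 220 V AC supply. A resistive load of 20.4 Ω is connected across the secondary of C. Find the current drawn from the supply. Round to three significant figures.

I_supply ≈ 3.82 A

After A: V = 220.00 × 531/282 = 414.26 V.
After B: V = 414.26 × 126/717 = 72.798 V.
After C: V = 72.798 × 1185/659 = 130.90 V.
I_load = 130.90/20.4 = 6.4169 A, so P_out = 130.90 × 6.4169 = 839.99 W.
All ideal ⇒ P_in = P_out, so I_supply = 839.99/220 = 3.82 A.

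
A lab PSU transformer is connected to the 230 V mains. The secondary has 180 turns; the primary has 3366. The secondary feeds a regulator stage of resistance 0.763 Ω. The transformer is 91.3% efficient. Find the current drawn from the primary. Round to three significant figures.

I_p ≈ 0.944 A

V_s = 230 × 180/3366 = 12.299 V.
I_s = V_s/R = 12.299/0.763 = 16.120 A.
P_out = V_s I_s = 12.299 × 16.120 = 198.27 W.
P_in = P_out/η = 198.27/0.913 = 217.16 W.
I_p = P_in/V_p = 217.16/230 = 0.944 A.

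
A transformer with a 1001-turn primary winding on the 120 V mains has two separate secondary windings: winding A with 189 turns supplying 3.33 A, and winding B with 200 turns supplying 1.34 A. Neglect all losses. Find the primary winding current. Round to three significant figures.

I_p ≈ 0.896 A

V_A = 120 × 189/1001 = 22.657 V; V_B = 120 × 200/1001 = 23.976 V.
P_out = V_A I_A + V_B I_B = 22.657×3.33 + 23.976×1.34 = 75.449 + 32.128 = 107.58 W.
Ideal ⇒ P_in = P_out, so I_p = P_out/V_p = 107.58/120 = 0.896 A.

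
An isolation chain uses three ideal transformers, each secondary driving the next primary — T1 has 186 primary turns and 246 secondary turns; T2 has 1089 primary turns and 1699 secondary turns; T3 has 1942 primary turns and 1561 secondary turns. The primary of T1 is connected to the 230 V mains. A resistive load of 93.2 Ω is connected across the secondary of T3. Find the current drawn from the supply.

I_supply ≈ 6.79 A

Secondary of T1: V = 230.00 × 246/186 = 304.19 V.
Secondary of T2: V = 304.19 × 1699/1089 = 474.59 V.
Secondary of T3: V = 474.59 × 1561/1942 = 381.48 V.
I_load = 381.48/93.2 = 4.0931 A, so P_out = 381.48 × 4.0931 = 1561.4 W.
All ideal ⇒ P_in = P_out, so I_supply = 1561.4/230 = 6.79 A.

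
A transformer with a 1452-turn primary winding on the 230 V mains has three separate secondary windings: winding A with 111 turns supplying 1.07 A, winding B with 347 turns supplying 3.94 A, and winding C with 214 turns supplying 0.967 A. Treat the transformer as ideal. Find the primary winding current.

V_A = 230 × 111/1452 = 17.583 V; V_B = 230 × 347/1452 = 54.966 V; V_C = 230 × 214/1452 = 33.898 V.
P_out = V_A I_A + V_B I_B + V_C I_C = 17.583×1.07 + 54.966×3.94 + 33.898×0.967 = 18.813 + 216.56 + 32.779 = 268.16 W.
Ideal ⇒ P_in = P_out, so I_p = P_out/V_p = 268.16/230 = 1.17 A.

I_p ≈ 1.17 A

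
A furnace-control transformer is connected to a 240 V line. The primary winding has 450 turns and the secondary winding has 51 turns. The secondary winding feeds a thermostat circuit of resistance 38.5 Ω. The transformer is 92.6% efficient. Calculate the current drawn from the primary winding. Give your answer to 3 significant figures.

I_p ≈ 0.0865 A

V_s = 240 × 51/450 = 27.200 V.
I_s = V_s/R = 27.200/38.5 = 0.70649 A.
P_out = V_s I_s = 27.200 × 0.70649 = 19.217 W.
P_in = P_out/η = 19.217/0.926 = 20.752 W.
I_p = P_in/V_p = 20.752/240 = 0.0865 A.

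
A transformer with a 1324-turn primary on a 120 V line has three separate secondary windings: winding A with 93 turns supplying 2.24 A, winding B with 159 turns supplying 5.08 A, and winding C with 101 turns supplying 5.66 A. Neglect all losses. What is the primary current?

I_p ≈ 1.20 A

V_A = 120 × 93/1324 = 8.4290 V; V_B = 120 × 159/1324 = 14.411 V; V_C = 120 × 101/1324 = 9.1541 V.
P_out = V_A I_A + V_B I_B + V_C I_C = 8.4290×2.24 + 14.411×5.08 + 9.1541×5.66 = 18.881 + 73.207 + 51.812 = 143.90 W.
Ideal ⇒ P_in = P_out, so I_p = P_out/V_p = 143.90/120 = 1.20 A.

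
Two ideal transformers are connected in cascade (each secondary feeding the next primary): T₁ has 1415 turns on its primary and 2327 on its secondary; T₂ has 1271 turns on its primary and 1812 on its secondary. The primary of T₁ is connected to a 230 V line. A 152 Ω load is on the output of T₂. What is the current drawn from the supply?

I_supply ≈ 8.32 A

After T₁: V = 230.00 × 2327/1415 = 378.24 V.
After T₂: V = 378.24 × 1812/1271 = 539.24 V.
I_load = 539.24/152 = 3.5476 A, so P_out = 539.24 × 3.5476 = 1913.0 W.
All ideal ⇒ P_in = P_out, so I_supply = 1913.0/230 = 8.32 A.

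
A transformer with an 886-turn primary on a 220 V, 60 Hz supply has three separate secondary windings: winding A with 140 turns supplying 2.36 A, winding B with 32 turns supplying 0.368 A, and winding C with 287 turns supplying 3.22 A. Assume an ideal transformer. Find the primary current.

I_p ≈ 1.43 A

V_A = 220 × 140/886 = 34.763 V; V_B = 220 × 32/886 = 7.9458 V; V_C = 220 × 287/886 = 71.264 V.
P_out = V_A I_A + V_B I_B + V_C I_C = 34.763×2.36 + 7.9458×0.368 + 71.264×3.22 = 82.041 + 2.9241 + 229.47 = 314.44 W.
Ideal ⇒ P_in = P_out, so I_p = P_out/V_p = 314.44/220 = 1.43 A.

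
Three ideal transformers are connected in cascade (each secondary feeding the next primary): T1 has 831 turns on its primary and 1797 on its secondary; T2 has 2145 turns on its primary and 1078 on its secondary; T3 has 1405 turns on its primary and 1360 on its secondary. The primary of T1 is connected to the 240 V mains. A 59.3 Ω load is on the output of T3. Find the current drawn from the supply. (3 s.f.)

I_supply ≈ 4.48 A

Secondary of T1: V = 240.00 × 1797/831 = 518.99 V.
Secondary of T2: V = 518.99 × 1078/2145 = 260.83 V.
Secondary of T3: V = 260.83 × 1360/1405 = 252.47 V.
I_load = 252.47/59.3 = 4.2575 A, so P_out = 252.47 × 4.2575 = 1074.9 W.
All ideal ⇒ P_in = P_out, so I_supply = 1074.9/240 = 4.48 A.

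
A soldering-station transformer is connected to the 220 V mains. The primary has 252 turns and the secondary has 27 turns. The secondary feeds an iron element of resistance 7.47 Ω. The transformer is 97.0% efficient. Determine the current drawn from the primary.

I_p ≈ 0.349 A

V_s = 220 × 27/252 = 23.571 V.
I_s = V_s/R = 23.571/7.47 = 3.1555 A.
P_out = V_s I_s = 23.571 × 3.1555 = 74.379 W.
P_in = P_out/η = 74.379/0.970 = 76.680 W.
I_p = P_in/V_p = 76.680/220 = 0.349 A.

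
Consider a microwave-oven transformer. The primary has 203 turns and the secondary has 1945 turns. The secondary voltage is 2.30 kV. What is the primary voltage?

V_p/V_s = N_p/N_s, so V_p = 2300 × 203/1945 = 240 V.

V_p ≈ 240 V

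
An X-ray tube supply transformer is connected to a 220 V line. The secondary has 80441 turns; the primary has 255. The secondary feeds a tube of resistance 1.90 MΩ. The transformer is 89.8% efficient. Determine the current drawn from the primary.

V_s = 220 × 80441/255 = 69400 V.
I_s = V_s/R = 69400/(1.90×10^6) = 0.036526 A.
P_out = V_s I_s = 69400 × 0.036526 = 2534.9 W.
P_in = P_out/η = 2534.9/0.898 = 2822.9 W.
I_p = P_in/V_p = 2822.9/220 = 12.8 A.

I_p ≈ 12.8 A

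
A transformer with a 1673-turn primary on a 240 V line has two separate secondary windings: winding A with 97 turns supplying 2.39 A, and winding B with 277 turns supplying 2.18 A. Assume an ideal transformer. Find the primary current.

V_A = 240 × 97/1673 = 13.915 V; V_B = 240 × 277/1673 = 39.737 V.
P_out = V_A I_A + V_B I_B = 13.915×2.39 + 39.737×2.18 = 33.257 + 86.627 = 119.88 W.
Ideal ⇒ P_in = P_out, so I_p = P_out/V_p = 119.88/240 = 0.500 A.

I_p ≈ 0.500 A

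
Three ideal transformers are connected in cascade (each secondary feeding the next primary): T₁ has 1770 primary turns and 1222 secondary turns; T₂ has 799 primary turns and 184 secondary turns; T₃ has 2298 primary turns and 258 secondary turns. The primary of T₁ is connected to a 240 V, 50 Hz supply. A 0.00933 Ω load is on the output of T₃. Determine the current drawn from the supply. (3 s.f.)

Secondary of T₁: V = 240.00 × 1222/1770 = 165.69 V.
Secondary of T₂: V = 165.69 × 184/799 = 38.158 V.
Secondary of T₃: V = 38.158 × 258/2298 = 4.2840 V.
I_load = 4.2840/0.00933 = 459.16 A, so P_out = 4.2840 × 459.16 = 1967.1 W.
All ideal ⇒ P_in = P_out, so I_supply = 1967.1/240 = 8.20 A.

I_supply ≈ 8.20 A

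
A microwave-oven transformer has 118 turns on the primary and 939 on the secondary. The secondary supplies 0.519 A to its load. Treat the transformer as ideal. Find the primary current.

I_p ≈ 4.13 A

For an ideal transformer I_p/I_s = N_s/N_p, so I_p = 0.519 × 939/118 = 4.13 A.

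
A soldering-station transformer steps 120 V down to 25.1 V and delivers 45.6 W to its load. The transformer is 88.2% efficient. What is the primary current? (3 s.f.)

P_in = P_out/η = 45.6/0.882 = 51.701 W.
I_p = P_in/V_p = 51.701/120 = 0.431 A.

I_p ≈ 0.431 A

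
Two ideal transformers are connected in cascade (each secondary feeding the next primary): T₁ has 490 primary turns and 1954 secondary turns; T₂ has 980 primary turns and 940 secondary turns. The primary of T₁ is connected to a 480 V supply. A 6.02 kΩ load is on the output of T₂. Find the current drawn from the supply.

After T₁: V = 480.00 × 1954/490 = 1914.1 V.
After T₂: V = 1914.1 × 940/980 = 1836.0 V.
I_load = 1836.0/6020 = 0.30498 A, so P_out = 1836.0 × 0.30498 = 559.95 W.
All ideal ⇒ P_in = P_out, so I_supply = 559.95/480 = 1.17 A.

I_supply ≈ 1.17 A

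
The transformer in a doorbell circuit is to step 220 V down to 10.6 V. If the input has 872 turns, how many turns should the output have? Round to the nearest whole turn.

N_out/N_in = V_out/V_in, so N_out = 872 × 10.6/220 = 42.0 ≈ 42 turns.

N_out = 42 turns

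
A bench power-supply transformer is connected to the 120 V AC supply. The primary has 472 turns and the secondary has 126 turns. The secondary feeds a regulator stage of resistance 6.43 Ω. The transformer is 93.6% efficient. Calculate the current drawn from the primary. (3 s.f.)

I_p ≈ 1.42 A

V_s = 120 × 126/472 = 32.034 V.
I_s = V_s/R = 32.034/6.43 = 4.9819 A.
P_out = V_s I_s = 32.034 × 4.9819 = 159.59 W.
P_in = P_out/η = 159.59/0.936 = 170.50 W.
I_p = P_in/V_p = 170.50/120 = 1.42 A.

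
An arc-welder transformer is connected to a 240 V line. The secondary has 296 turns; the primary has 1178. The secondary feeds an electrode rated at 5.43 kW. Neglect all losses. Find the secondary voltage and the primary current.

V_s = V_p × N_s/N_p = 240 × 296/1178 = 60.306 V.
I_s = P/V_s = 5430/60.306 = 90.041 A.
I_p = I_s × N_s/N_p = 90.041 × 296/1178 = 22.6 A.

V_s ≈ 60.3 V, I_p ≈ 22.6 A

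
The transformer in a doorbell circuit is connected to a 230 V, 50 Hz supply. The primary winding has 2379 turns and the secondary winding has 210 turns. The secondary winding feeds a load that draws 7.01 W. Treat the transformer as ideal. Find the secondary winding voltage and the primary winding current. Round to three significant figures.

V_s = V_p × N_s/N_p = 230 × 210/2379 = 20.303 V.
I_s = P/V_s = 7.01/20.303 = 0.34528 A.
I_p = I_s × N_s/N_p = 0.34528 × 210/2379 = 0.0305 A.

V_s ≈ 20.3 V, I_p ≈ 0.0305 A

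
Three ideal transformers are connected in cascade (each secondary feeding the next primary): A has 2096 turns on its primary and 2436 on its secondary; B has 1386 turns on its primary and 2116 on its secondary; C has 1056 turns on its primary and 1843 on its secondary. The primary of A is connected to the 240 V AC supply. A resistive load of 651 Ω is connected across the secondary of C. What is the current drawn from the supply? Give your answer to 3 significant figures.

I_supply ≈ 3.54 A

After A: V = 240.00 × 2436/2096 = 278.93 V.
After B: V = 278.93 × 2116/1386 = 425.84 V.
After C: V = 425.84 × 1843/1056 = 743.21 V.
I_load = 743.21/651 = 1.1416 A, so P_out = 743.21 × 1.1416 = 848.48 W.
All ideal ⇒ P_in = P_out, so I_supply = 848.48/240 = 3.54 A.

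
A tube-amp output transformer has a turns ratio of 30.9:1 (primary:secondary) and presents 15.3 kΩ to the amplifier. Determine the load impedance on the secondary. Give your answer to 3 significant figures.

Z_s ≈ 16.0 Ω

Z_s = Z_p/(N_p/N_s)² = 15300/30.9² = 16.0 Ω.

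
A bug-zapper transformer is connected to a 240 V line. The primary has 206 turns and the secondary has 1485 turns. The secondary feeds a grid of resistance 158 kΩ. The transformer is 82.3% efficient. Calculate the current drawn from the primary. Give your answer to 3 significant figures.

I_p ≈ 0.0959 A

V_s = 240 × 1485/206 = 1730.1 V.
I_s = V_s/R = 1730.1/158000 = 0.010950 A.
P_out = V_s I_s = 1730.1 × 0.010950 = 18.945 W.
P_in = P_out/η = 18.945/0.823 = 23.019 W.
I_p = P_in/V_p = 23.019/240 = 0.0959 A.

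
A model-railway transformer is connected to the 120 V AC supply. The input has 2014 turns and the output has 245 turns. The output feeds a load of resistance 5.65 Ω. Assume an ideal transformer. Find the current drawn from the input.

I_in ≈ 0.314 A

V_out = V_in × N_out/N_in = 120 × 245/2014 = 14.598 V.
I_out = V_out/R = 14.598/5.65 = 2.5837 A.
For an ideal transformer I_in N_in = I_out N_out, so I_in = 2.5837 × 245/2014 = 0.314 A.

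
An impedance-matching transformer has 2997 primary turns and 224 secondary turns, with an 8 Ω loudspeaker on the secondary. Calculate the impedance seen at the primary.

Z_p = (N_p/N_s)² × Z_s = (2997/224)² × 8 = 1430 Ω.

Z_p ≈ 1430 Ω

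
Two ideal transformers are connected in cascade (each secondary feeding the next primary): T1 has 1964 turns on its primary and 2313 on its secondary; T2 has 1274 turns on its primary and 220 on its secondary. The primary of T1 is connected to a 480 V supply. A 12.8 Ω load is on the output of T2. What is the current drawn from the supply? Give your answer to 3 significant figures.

I_supply ≈ 1.55 A

After T1: V = 480.00 × 2313/1964 = 565.30 V.
After T2: V = 565.30 × 220/1274 = 97.618 V.
I_load = 97.618/12.8 = 7.6264 A, so P_out = 97.618 × 7.6264 = 744.47 W.
All ideal ⇒ P_in = P_out, so I_supply = 744.47/480 = 1.55 A.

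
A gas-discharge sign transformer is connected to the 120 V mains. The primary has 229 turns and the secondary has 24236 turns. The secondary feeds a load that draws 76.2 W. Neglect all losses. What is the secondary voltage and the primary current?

V_s ≈ 12700 V, I_p ≈ 0.635 A

V_s = V_p × N_s/N_p = 120 × 24236/229 = 12700 V.
I_s = P/V_s = 76.2/12700 = 0.0060000 A.
I_p = I_s × N_s/N_p = 0.0060000 × 24236/229 = 0.635 A.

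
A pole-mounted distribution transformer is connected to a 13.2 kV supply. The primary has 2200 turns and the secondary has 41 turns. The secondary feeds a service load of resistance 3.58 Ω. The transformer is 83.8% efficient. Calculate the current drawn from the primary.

V_s = 13200 × 41/2200 = 246.00 V.
I_s = V_s/R = 246.00/3.58 = 68.715 A.
P_out = V_s I_s = 246.00 × 68.715 = 16904 W.
P_in = P_out/η = 16904/0.838 = 20172 W.
I_p = P_in/V_p = 20172/13200 = 1.53 A.

I_p ≈ 1.53 A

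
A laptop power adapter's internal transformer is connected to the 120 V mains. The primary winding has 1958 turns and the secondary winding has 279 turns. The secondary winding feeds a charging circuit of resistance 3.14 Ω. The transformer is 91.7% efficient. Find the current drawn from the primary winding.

I_p ≈ 0.846 A

V_s = 120 × 279/1958 = 17.099 V.
I_s = V_s/R = 17.099/3.14 = 5.4456 A.
P_out = V_s I_s = 17.099 × 5.4456 = 93.114 W.
P_in = P_out/η = 93.114/0.917 = 101.54 W.
I_p = P_in/V_p = 101.54/120 = 0.846 A.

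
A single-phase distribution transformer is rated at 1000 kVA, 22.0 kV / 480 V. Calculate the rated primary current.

I_p ≈ 45.5 A

I_p = S/V_p = 1000000/22000 = 45.5 A.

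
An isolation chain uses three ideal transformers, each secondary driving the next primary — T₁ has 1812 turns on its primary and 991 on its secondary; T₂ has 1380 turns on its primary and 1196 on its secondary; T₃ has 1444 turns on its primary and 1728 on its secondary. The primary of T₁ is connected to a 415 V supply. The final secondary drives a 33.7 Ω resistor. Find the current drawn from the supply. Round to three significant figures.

Secondary of T₁: V = 415.00 × 991/1812 = 226.97 V.
Secondary of T₂: V = 226.97 × 1196/1380 = 196.71 V.
Secondary of T₃: V = 196.71 × 1728/1444 = 235.39 V.
I_load = 235.39/33.7 = 6.9849 A, so P_out = 235.39 × 6.9849 = 1644.2 W.
All ideal ⇒ P_in = P_out, so I_supply = 1644.2/415 = 3.96 A.

I_supply ≈ 3.96 A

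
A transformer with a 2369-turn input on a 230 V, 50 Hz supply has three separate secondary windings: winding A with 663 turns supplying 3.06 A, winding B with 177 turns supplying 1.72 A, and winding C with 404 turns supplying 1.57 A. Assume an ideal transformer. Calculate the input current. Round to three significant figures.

V_A = 230 × 663/2369 = 64.369 V; V_B = 230 × 177/2369 = 17.184 V; V_C = 230 × 404/2369 = 39.223 V.
P_out = V_A I_A + V_B I_B + V_C I_C = 64.369×3.06 + 17.184×1.72 + 39.223×1.57 = 196.97 + 29.557 + 61.581 = 288.11 W.
Ideal ⇒ P_in = P_out, so I_in = P_out/V_in = 288.11/230 = 1.25 A.

I_in ≈ 1.25 A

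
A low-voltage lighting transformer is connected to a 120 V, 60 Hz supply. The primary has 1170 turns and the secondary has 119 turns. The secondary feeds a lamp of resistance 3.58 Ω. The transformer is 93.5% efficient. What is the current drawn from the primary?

V_s = 120 × 119/1170 = 12.205 V.
I_s = V_s/R = 12.205/3.58 = 3.4093 A.
P_out = V_s I_s = 12.205 × 3.4093 = 41.610 W.
P_in = P_out/η = 41.610/0.935 = 44.503 W.
I_p = P_in/V_p = 44.503/120 = 0.371 A.

I_p ≈ 0.371 A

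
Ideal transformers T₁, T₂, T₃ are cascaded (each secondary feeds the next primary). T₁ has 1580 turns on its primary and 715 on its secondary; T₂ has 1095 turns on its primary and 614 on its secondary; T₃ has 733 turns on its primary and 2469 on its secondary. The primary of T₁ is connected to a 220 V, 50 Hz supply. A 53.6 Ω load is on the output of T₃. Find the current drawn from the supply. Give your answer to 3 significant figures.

I_supply ≈ 3.00 A

Secondary of T₁: V = 220.00 × 715/1580 = 99.557 V.
Secondary of T₂: V = 99.557 × 614/1095 = 55.825 V.
Secondary of T₃: V = 55.825 × 2469/733 = 188.04 V.
I_load = 188.04/53.6 = 3.5082 A, so P_out = 188.04 × 3.5082 = 659.66 W.
All ideal ⇒ P_in = P_out, so I_supply = 659.66/220 = 3.00 A.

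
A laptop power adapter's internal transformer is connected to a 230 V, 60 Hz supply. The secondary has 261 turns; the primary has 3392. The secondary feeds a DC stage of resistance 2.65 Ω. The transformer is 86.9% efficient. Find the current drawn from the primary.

I_p ≈ 0.591 A

V_s = 230 × 261/3392 = 17.698 V.
I_s = V_s/R = 17.698/2.65 = 6.6783 A.
P_out = V_s I_s = 17.698 × 6.6783 = 118.19 W.
P_in = P_out/η = 118.19/0.869 = 136.01 W.
I_p = P_in/V_p = 136.01/230 = 0.591 A.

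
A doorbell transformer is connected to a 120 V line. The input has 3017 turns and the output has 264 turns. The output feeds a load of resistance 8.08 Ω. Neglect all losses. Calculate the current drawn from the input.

V_out = V_in × N_out/N_in = 120 × 264/3017 = 10.500 V.
I_out = V_out/R = 10.500/8.08 = 1.2996 A.
For an ideal transformer I_in N_in = I_out N_out, so I_in = 1.2996 × 264/3017 = 0.114 A.

I_in ≈ 0.114 A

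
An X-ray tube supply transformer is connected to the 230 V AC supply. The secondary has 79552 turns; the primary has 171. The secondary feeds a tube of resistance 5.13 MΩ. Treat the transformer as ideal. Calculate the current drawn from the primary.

I_p ≈ 9.70 A

V_s = V_p × N_s/N_p = 230 × 79552/171 = 107000 V.
I_s = V_s/R = 107000/(5.13×10^6) = 0.020858 A.
For an ideal transformer I_p N_p = I_s N_s, so I_p = 0.020858 × 79552/171 = 9.70 A.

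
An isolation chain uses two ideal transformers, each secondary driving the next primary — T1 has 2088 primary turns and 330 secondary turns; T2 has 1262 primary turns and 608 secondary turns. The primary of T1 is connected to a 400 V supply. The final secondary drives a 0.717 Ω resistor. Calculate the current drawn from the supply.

I_supply ≈ 3.23 A

After T1: V = 400.00 × 330/2088 = 63.218 V.
After T2: V = 63.218 × 608/1262 = 30.457 V.
I_load = 30.457/0.717 = 42.478 A, so P_out = 30.457 × 42.478 = 1293.8 W.
All ideal ⇒ P_in = P_out, so I_supply = 1293.8/400 = 3.23 A.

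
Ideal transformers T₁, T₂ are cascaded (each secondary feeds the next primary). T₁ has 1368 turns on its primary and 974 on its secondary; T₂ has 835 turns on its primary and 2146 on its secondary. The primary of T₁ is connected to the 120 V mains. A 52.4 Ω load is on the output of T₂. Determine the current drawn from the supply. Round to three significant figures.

I_supply ≈ 7.67 A

After T₁: V = 120.00 × 974/1368 = 85.439 V.
After T₂: V = 85.439 × 2146/835 = 219.58 V.
I_load = 219.58/52.4 = 4.1905 A, so P_out = 219.58 × 4.1905 = 920.16 W.
All ideal ⇒ P_in = P_out, so I_supply = 920.16/120 = 7.67 A.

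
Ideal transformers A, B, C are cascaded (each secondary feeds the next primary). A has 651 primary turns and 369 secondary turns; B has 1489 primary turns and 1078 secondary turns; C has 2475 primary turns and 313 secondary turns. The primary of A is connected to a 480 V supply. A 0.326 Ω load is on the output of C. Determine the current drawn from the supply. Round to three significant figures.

I_supply ≈ 3.97 A

Secondary of A: V = 480.00 × 369/651 = 272.07 V.
Secondary of B: V = 272.07 × 1078/1489 = 196.97 V.
Secondary of C: V = 196.97 × 313/2475 = 24.910 V.
I_load = 24.910/0.326 = 76.412 A, so P_out = 24.910 × 76.412 = 1903.5 W.
All ideal ⇒ P_in = P_out, so I_supply = 1903.5/480 = 3.97 A.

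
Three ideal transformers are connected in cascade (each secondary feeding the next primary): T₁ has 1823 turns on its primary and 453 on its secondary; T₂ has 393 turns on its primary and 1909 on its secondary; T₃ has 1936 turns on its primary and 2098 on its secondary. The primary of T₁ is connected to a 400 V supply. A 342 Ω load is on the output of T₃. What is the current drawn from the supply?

Secondary of T₁: V = 400.00 × 453/1823 = 99.397 V.
Secondary of T₂: V = 99.397 × 1909/393 = 482.82 V.
Secondary of T₃: V = 482.82 × 2098/1936 = 523.22 V.
I_load = 523.22/342 = 1.5299 A, so P_out = 523.22 × 1.5299 = 800.47 W.
All ideal ⇒ P_in = P_out, so I_supply = 800.47/400 = 2.00 A.

I_supply ≈ 2.00 A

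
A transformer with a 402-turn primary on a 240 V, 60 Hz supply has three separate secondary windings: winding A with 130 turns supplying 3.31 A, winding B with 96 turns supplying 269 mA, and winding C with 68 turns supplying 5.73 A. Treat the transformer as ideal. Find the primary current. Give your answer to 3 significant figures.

I_p ≈ 2.10 A

V_A = 240 × 130/402 = 77.612 V; V_B = 240 × 96/402 = 57.313 V; V_C = 240 × 68/402 = 40.597 V.
P_out = V_A I_A + V_B I_B + V_C I_C = 77.612×3.31 + 57.313×0.269 + 40.597×5.73 = 256.90 + 15.417 + 232.62 = 504.93 W.
Ideal ⇒ P_in = P_out, so I_p = P_out/V_p = 504.93/240 = 2.10 A.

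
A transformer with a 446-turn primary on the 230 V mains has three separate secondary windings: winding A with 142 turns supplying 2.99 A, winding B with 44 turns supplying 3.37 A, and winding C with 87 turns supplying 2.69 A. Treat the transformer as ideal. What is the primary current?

V_A = 230 × 142/446 = 73.229 V; V_B = 230 × 44/446 = 22.691 V; V_C = 230 × 87/446 = 44.865 V.
P_out = V_A I_A + V_B I_B + V_C I_C = 73.229×2.99 + 22.691×3.37 + 44.865×2.69 = 218.95 + 76.467 + 120.69 = 416.11 W.
Ideal ⇒ P_in = P_out, so I_p = P_out/V_p = 416.11/230 = 1.81 A.

I_p ≈ 1.81 A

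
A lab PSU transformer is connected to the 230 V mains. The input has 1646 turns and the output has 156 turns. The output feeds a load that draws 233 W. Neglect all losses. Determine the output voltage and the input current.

V_out = V_in × N_out/N_in = 230 × 156/1646 = 21.798 V.
I_out = P/V_out = 233/21.798 = 10.689 A.
I_in = I_out × N_out/N_in = 10.689 × 156/1646 = 1.01 A.

V_out ≈ 21.8 V, I_in ≈ 1.01 A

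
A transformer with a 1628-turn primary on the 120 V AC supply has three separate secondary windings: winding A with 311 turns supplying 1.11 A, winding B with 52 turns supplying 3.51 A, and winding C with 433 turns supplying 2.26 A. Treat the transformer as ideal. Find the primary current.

V_A = 120 × 311/1628 = 22.924 V; V_B = 120 × 52/1628 = 3.8329 V; V_C = 120 × 433/1628 = 31.916 V.
P_out = V_A I_A + V_B I_B + V_C I_C = 22.924×1.11 + 3.8329×3.51 + 31.916×2.26 = 25.445 + 13.454 + 72.131 = 111.03 W.
Ideal ⇒ P_in = P_out, so I_p = P_out/V_p = 111.03/120 = 0.925 A.

I_p ≈ 0.925 A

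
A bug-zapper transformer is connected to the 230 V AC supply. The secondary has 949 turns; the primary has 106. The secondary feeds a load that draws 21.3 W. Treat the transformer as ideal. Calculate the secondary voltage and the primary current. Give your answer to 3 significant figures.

V_s ≈ 2060 V, I_p ≈ 0.0926 A

V_s = V_p × N_s/N_p = 230 × 949/106 = 2059.2 V.
I_s = P/V_s = 21.3/2059.2 = 0.010344 A.
I_p = I_s × N_s/N_p = 0.010344 × 949/106 = 0.0926 A.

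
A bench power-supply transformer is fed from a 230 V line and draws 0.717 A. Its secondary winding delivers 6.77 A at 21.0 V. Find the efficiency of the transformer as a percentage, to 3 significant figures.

P_in = 230 × 0.717 = 164.910 W.
P_out = 21.0 × 6.77 = 142.170 W.
η = P_out/P_in = 142.170/164.910 = 0.862.

η ≈ 86.2%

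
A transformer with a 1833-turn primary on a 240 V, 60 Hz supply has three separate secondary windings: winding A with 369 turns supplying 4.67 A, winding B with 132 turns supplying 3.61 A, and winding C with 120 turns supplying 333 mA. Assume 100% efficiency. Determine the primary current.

V_A = 240 × 369/1833 = 48.314 V; V_B = 240 × 132/1833 = 17.283 V; V_C = 240 × 120/1833 = 15.712 V.
P_out = V_A I_A + V_B I_B + V_C I_C = 48.314×4.67 + 17.283×3.61 + 15.712×0.333 = 225.63 + 62.392 + 5.2321 = 293.25 W.
Ideal ⇒ P_in = P_out, so I_p = P_out/V_p = 293.25/240 = 1.22 A.

I_p ≈ 1.22 A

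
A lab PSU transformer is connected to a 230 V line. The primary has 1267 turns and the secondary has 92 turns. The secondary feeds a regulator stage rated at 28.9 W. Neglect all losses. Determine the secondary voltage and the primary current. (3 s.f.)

V_s ≈ 16.7 V, I_p ≈ 0.126 A

V_s = V_p × N_s/N_p = 230 × 92/1267 = 16.701 V.
I_s = P/V_s = 28.9/16.701 = 1.7304 A.
I_p = I_s × N_s/N_p = 1.7304 × 92/1267 = 0.126 A.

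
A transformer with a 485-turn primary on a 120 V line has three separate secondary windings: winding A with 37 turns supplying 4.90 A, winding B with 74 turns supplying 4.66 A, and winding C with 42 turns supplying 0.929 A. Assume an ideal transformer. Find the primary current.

I_p ≈ 1.17 A

V_A = 120 × 37/485 = 9.1546 V; V_B = 120 × 74/485 = 18.309 V; V_C = 120 × 42/485 = 10.392 V.
P_out = V_A I_A + V_B I_B + V_C I_C = 9.1546×4.90 + 18.309×4.66 + 10.392×0.929 = 44.858 + 85.321 + 9.6539 = 139.83 W.
Ideal ⇒ P_in = P_out, so I_p = P_out/V_p = 139.83/120 = 1.17 A.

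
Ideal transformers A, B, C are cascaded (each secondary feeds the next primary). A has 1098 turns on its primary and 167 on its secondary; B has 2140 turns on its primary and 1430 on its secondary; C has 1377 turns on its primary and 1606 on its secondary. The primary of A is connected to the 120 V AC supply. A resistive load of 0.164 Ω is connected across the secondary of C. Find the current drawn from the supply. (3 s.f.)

Secondary of A: V = 120.00 × 167/1098 = 18.251 V.
Secondary of B: V = 18.251 × 1430/2140 = 12.196 V.
Secondary of C: V = 12.196 × 1606/1377 = 14.224 V.
I_load = 14.224/0.164 = 86.733 A, so P_out = 14.224 × 86.733 = 1233.7 W.
All ideal ⇒ P_in = P_out, so I_supply = 1233.7/120 = 10.3 A.

I_supply ≈ 10.3 A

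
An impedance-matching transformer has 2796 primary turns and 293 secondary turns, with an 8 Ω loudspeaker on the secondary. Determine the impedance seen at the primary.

Z_p ≈ 728 Ω

Z_p = (N_p/N_s)² × Z_s = (2796/293)² × 8 = 728 Ω.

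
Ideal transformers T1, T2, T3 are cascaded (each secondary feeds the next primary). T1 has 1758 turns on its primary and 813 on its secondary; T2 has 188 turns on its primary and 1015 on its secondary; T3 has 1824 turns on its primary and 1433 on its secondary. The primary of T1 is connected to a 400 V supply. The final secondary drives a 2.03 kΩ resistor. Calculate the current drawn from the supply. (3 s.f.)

I_supply ≈ 0.758 A

Secondary of T1: V = 400.00 × 813/1758 = 184.98 V.
Secondary of T2: V = 184.98 × 1015/188 = 998.71 V.
Secondary of T3: V = 998.71 × 1433/1824 = 784.62 V.
I_load = 784.62/2030 = 0.38651 A, so P_out = 784.62 × 0.38651 = 303.27 W.
All ideal ⇒ P_in = P_out, so I_supply = 303.27/400 = 0.758 A.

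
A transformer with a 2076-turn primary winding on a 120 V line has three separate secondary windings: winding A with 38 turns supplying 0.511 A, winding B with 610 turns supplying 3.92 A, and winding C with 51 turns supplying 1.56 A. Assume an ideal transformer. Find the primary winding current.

I_p ≈ 1.20 A

V_A = 120 × 38/2076 = 2.1965 V; V_B = 120 × 610/2076 = 35.260 V; V_C = 120 × 51/2076 = 2.9480 V.
P_out = V_A I_A + V_B I_B + V_C I_C = 2.1965×0.511 + 35.260×3.92 + 2.9480×1.56 = 1.1224 + 138.22 + 4.5988 = 143.94 W.
Ideal ⇒ P_in = P_out, so I_p = P_out/V_p = 143.94/120 = 1.20 A.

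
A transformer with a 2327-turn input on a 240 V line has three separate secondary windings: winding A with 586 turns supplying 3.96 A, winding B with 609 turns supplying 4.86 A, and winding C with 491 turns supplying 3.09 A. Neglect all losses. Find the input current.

V_A = 240 × 586/2327 = 60.438 V; V_B = 240 × 609/2327 = 62.810 V; V_C = 240 × 491/2327 = 50.640 V.
P_out = V_A I_A + V_B I_B + V_C I_C = 60.438×3.96 + 62.810×4.86 + 50.640×3.09 = 239.34 + 305.26 + 156.48 = 701.07 W.
Ideal ⇒ P_in = P_out, so I_in = P_out/V_in = 701.07/240 = 2.92 A.

I_in ≈ 2.92 A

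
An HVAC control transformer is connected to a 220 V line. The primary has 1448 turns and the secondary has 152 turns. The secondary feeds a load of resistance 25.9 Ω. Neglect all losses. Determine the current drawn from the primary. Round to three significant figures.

V_s = V_p × N_s/N_p = 220 × 152/1448 = 23.094 V.
I_s = V_s/R = 23.094/25.9 = 0.89166 A.
For an ideal transformer I_p N_p = I_s N_s, so I_p = 0.89166 × 152/1448 = 0.0936 A.

I_p ≈ 0.0936 A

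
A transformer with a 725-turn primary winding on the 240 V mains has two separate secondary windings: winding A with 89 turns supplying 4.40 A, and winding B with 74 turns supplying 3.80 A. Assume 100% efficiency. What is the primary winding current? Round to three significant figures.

I_p ≈ 0.928 A

V_A = 240 × 89/725 = 29.462 V; V_B = 240 × 74/725 = 24.497 V.
P_out = V_A I_A + V_B I_B = 29.462×4.40 + 24.497×3.80 = 129.63 + 93.087 = 222.72 W.
Ideal ⇒ P_in = P_out, so I_p = P_out/V_p = 222.72/240 = 0.928 A.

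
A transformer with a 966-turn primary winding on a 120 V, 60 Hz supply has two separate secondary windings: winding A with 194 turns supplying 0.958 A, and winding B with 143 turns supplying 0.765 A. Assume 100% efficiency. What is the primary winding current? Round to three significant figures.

I_p ≈ 0.306 A

V_A = 120 × 194/966 = 24.099 V; V_B = 120 × 143/966 = 17.764 V.
P_out = V_A I_A + V_B I_B = 24.099×0.958 + 17.764×0.765 = 23.087 + 13.589 = 36.677 W.
Ideal ⇒ P_in = P_out, so I_p = P_out/V_p = 36.677/120 = 0.306 A.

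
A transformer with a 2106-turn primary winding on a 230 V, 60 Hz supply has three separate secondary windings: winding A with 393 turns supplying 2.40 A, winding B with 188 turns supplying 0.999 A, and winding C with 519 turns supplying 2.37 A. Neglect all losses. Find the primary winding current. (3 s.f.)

I_p ≈ 1.12 A

V_A = 230 × 393/2106 = 42.920 V; V_B = 230 × 188/2106 = 20.532 V; V_C = 230 × 519/2106 = 56.681 V.
P_out = V_A I_A + V_B I_B + V_C I_C = 42.920×2.40 + 20.532×0.999 + 56.681×2.37 = 103.01 + 20.511 + 134.33 = 257.85 W.
Ideal ⇒ P_in = P_out, so I_p = P_out/V_p = 257.85/230 = 1.12 A.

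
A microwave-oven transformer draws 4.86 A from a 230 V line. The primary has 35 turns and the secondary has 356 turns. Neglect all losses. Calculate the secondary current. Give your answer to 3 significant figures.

I_s/I_p = N_p/N_s, so I_s = 4.86 × 35/356 = 0.478 A.

I_s ≈ 0.478 A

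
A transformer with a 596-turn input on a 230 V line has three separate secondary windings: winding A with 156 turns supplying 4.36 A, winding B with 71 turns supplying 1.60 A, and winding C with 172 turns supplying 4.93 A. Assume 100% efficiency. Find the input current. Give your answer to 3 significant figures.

I_in ≈ 2.75 A

V_A = 230 × 156/596 = 60.201 V; V_B = 230 × 71/596 = 27.399 V; V_C = 230 × 172/596 = 66.376 V.
P_out = V_A I_A + V_B I_B + V_C I_C = 60.201×4.36 + 27.399×1.60 + 66.376×4.93 = 262.48 + 43.839 + 327.23 = 633.55 W.
Ideal ⇒ P_in = P_out, so I_in = P_out/V_in = 633.55/230 = 2.75 A.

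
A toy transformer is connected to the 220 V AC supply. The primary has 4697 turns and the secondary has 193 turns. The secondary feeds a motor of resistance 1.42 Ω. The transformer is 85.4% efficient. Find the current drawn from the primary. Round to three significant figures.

I_p ≈ 0.306 A

V_s = 220 × 193/4697 = 9.0398 V.
I_s = V_s/R = 9.0398/1.42 = 6.3661 A.
P_out = V_s I_s = 9.0398 × 6.3661 = 57.548 W.
P_in = P_out/η = 57.548/0.854 = 67.386 W.
I_p = P_in/V_p = 67.386/220 = 0.306 A.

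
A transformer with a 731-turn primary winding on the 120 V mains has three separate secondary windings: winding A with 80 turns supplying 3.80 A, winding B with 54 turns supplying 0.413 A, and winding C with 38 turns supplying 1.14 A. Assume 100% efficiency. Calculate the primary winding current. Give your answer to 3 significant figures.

V_A = 120 × 80/731 = 13.133 V; V_B = 120 × 54/731 = 8.8646 V; V_C = 120 × 38/731 = 6.2380 V.
P_out = V_A I_A + V_B I_B + V_C I_C = 13.133×3.80 + 8.8646×0.413 + 6.2380×1.14 = 49.904 + 3.6611 + 7.1114 = 60.677 W.
Ideal ⇒ P_in = P_out, so I_p = P_out/V_p = 60.677/120 = 0.506 A.

I_p ≈ 0.506 A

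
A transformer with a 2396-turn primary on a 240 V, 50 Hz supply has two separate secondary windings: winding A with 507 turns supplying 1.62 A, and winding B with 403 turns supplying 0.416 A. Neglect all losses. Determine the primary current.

V_A = 240 × 507/2396 = 50.785 V; V_B = 240 × 403/2396 = 40.367 V.
P_out = V_A I_A + V_B I_B = 50.785×1.62 + 40.367×0.416 = 82.271 + 16.793 = 99.064 W.
Ideal ⇒ P_in = P_out, so I_p = P_out/V_p = 99.064/240 = 0.413 A.

I_p ≈ 0.413 A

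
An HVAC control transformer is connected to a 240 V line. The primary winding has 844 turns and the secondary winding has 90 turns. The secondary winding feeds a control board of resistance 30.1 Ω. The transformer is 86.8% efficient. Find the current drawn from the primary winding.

I_p ≈ 0.104 A

V_s = 240 × 90/844 = 25.592 V.
I_s = V_s/R = 25.592/30.1 = 0.85025 A.
P_out = V_s I_s = 25.592 × 0.85025 = 21.760 W.
P_in = P_out/η = 21.760/0.868 = 25.069 W.
I_p = P_in/V_p = 25.069/240 = 0.104 A.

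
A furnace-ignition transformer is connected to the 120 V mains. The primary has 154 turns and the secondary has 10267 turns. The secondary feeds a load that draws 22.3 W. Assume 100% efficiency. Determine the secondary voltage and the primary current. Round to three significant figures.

V_s ≈ 8000 V, I_p ≈ 0.186 A

V_s = V_p × N_s/N_p = 120 × 10267/154 = 8000.3 V.
I_s = P/V_s = 22.3/8000.3 = 0.0027874 A.
I_p = I_s × N_s/N_p = 0.0027874 × 10267/154 = 0.186 A.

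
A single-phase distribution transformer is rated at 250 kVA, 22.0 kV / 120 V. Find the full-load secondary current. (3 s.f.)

I_s = S/V_s = 250000/120 = 2080 A.

I_s ≈ 2080 A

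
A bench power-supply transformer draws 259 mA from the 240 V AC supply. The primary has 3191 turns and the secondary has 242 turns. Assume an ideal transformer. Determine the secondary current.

I_s ≈ 3.42 A

I_s/I_p = N_p/N_s, so I_s = 0.259 × 3191/242 = 3.42 A.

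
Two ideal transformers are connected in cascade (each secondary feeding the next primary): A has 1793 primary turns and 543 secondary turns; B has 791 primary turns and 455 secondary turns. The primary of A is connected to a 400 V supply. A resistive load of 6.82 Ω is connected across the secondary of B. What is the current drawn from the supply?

After A: V = 400.00 × 543/1793 = 121.14 V.
After B: V = 121.14 × 455/791 = 69.681 V.
I_load = 69.681/6.82 = 10.217 A, so P_out = 69.681 × 10.217 = 711.94 W.
All ideal ⇒ P_in = P_out, so I_supply = 711.94/400 = 1.78 A.

I_supply ≈ 1.78 A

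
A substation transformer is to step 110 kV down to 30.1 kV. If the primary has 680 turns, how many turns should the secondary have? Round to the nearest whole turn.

N_s = 186 turns

N_s/N_p = V_s/V_p, so N_s = 680 × 30100/110000 = 186.1 ≈ 186 turns.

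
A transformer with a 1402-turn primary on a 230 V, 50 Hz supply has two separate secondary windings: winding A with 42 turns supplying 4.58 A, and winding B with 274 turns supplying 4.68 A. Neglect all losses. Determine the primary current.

V_A = 230 × 42/1402 = 6.8902 V; V_B = 230 × 274/1402 = 44.950 V.
P_out = V_A I_A + V_B I_B = 6.8902×4.58 + 44.950×4.68 = 31.557 + 210.37 = 241.92 W.
Ideal ⇒ P_in = P_out, so I_p = P_out/V_p = 241.92/230 = 1.05 A.

I_p ≈ 1.05 A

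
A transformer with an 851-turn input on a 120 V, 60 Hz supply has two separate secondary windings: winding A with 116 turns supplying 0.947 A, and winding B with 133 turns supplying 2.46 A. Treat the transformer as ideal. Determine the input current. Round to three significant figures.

I_in ≈ 0.514 A

V_A = 120 × 116/851 = 16.357 V; V_B = 120 × 133/851 = 18.754 V.
P_out = V_A I_A + V_B I_B = 16.357×0.947 + 18.754×2.46 = 15.490 + 46.136 = 61.626 W.
Ideal ⇒ P_in = P_out, so I_in = P_out/V_in = 61.626/120 = 0.514 A.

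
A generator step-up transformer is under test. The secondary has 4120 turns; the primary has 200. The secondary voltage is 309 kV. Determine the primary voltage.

V_p ≈ 15000 V

V_p/V_s = N_p/N_s, so V_p = 309000 × 200/4120 = 15000 V.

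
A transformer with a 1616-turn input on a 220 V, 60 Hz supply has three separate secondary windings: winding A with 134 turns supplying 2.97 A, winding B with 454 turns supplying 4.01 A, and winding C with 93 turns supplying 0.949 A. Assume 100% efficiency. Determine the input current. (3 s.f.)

V_A = 220 × 134/1616 = 18.243 V; V_B = 220 × 454/1616 = 61.807 V; V_C = 220 × 93/1616 = 12.661 V.
P_out = V_A I_A + V_B I_B + V_C I_C = 18.243×2.97 + 61.807×4.01 + 12.661×0.949 = 54.180 + 247.85 + 12.015 = 314.04 W.
Ideal ⇒ P_in = P_out, so I_in = P_out/V_in = 314.04/220 = 1.43 A.

I_in ≈ 1.43 A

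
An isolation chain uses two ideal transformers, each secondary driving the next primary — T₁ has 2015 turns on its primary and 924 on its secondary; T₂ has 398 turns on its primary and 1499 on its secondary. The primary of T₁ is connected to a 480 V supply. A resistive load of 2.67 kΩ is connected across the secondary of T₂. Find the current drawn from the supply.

Secondary of T₁: V = 480.00 × 924/2015 = 220.11 V.
Secondary of T₂: V = 220.11 × 1499/398 = 829.00 V.
I_load = 829.00/2670 = 0.31049 A, so P_out = 829.00 × 0.31049 = 257.40 W.
All ideal ⇒ P_in = P_out, so I_supply = 257.40/480 = 0.536 A.

I_supply ≈ 0.536 A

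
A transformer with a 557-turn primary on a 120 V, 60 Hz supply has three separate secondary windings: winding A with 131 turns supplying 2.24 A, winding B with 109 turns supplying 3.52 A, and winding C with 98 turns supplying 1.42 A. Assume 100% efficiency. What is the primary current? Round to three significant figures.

I_p ≈ 1.47 A

V_A = 120 × 131/557 = 28.223 V; V_B = 120 × 109/557 = 23.483 V; V_C = 120 × 98/557 = 21.113 V.
P_out = V_A I_A + V_B I_B + V_C I_C = 28.223×2.24 + 23.483×3.52 + 21.113×1.42 = 63.219 + 82.660 + 29.981 = 175.86 W.
Ideal ⇒ P_in = P_out, so I_p = P_out/V_p = 175.86/120 = 1.47 A.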